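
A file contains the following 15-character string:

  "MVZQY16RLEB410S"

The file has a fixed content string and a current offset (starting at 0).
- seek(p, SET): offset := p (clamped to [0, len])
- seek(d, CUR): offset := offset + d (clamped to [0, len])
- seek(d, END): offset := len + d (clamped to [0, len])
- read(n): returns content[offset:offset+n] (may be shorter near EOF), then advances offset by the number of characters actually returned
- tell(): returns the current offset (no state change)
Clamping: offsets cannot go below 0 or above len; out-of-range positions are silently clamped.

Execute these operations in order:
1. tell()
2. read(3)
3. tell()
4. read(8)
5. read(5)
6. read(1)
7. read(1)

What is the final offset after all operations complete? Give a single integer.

After 1 (tell()): offset=0
After 2 (read(3)): returned 'MVZ', offset=3
After 3 (tell()): offset=3
After 4 (read(8)): returned 'QY16RLEB', offset=11
After 5 (read(5)): returned '410S', offset=15
After 6 (read(1)): returned '', offset=15
After 7 (read(1)): returned '', offset=15

Answer: 15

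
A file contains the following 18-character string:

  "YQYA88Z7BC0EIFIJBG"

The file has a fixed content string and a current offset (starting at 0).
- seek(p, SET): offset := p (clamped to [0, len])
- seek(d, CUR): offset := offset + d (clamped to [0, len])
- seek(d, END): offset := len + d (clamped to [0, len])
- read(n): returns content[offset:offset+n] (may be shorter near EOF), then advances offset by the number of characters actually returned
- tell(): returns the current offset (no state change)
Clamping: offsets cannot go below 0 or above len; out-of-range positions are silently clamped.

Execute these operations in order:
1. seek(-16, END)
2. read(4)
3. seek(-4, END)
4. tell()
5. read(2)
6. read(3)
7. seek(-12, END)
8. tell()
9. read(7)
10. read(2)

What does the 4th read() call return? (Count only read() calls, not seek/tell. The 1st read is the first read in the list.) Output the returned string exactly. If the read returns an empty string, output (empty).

Answer: Z7BC0EI

Derivation:
After 1 (seek(-16, END)): offset=2
After 2 (read(4)): returned 'YA88', offset=6
After 3 (seek(-4, END)): offset=14
After 4 (tell()): offset=14
After 5 (read(2)): returned 'IJ', offset=16
After 6 (read(3)): returned 'BG', offset=18
After 7 (seek(-12, END)): offset=6
After 8 (tell()): offset=6
After 9 (read(7)): returned 'Z7BC0EI', offset=13
After 10 (read(2)): returned 'FI', offset=15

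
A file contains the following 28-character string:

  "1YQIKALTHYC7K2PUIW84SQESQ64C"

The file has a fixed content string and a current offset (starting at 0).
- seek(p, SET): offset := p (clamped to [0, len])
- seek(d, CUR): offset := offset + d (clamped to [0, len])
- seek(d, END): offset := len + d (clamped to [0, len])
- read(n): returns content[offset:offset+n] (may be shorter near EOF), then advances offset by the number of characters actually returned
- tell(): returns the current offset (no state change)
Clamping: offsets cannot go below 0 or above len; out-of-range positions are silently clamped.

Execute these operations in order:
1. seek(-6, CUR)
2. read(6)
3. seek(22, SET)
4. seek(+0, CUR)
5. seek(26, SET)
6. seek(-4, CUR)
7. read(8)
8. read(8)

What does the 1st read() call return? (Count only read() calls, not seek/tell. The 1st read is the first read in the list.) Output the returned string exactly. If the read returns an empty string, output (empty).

Answer: 1YQIKA

Derivation:
After 1 (seek(-6, CUR)): offset=0
After 2 (read(6)): returned '1YQIKA', offset=6
After 3 (seek(22, SET)): offset=22
After 4 (seek(+0, CUR)): offset=22
After 5 (seek(26, SET)): offset=26
After 6 (seek(-4, CUR)): offset=22
After 7 (read(8)): returned 'ESQ64C', offset=28
After 8 (read(8)): returned '', offset=28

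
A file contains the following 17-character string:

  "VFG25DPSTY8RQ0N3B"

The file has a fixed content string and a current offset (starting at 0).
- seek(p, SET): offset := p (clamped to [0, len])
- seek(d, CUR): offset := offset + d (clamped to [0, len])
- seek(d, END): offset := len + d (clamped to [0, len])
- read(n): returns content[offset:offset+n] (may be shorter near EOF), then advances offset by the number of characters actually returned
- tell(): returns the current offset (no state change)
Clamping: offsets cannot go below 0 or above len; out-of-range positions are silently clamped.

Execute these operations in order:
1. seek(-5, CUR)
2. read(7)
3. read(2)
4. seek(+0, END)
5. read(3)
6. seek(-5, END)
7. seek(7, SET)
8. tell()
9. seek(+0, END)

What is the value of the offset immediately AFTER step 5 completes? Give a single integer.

Answer: 17

Derivation:
After 1 (seek(-5, CUR)): offset=0
After 2 (read(7)): returned 'VFG25DP', offset=7
After 3 (read(2)): returned 'ST', offset=9
After 4 (seek(+0, END)): offset=17
After 5 (read(3)): returned '', offset=17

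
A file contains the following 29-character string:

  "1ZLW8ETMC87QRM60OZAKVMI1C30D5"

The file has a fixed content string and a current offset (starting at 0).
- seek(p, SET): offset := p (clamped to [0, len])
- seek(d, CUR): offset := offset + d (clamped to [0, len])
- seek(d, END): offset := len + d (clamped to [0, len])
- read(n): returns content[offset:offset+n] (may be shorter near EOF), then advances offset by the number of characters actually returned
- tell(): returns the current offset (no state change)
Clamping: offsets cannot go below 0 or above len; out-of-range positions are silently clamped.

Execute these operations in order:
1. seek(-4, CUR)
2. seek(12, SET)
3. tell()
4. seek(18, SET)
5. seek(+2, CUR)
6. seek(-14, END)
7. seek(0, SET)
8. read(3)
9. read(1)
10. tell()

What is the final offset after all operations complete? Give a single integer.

Answer: 4

Derivation:
After 1 (seek(-4, CUR)): offset=0
After 2 (seek(12, SET)): offset=12
After 3 (tell()): offset=12
After 4 (seek(18, SET)): offset=18
After 5 (seek(+2, CUR)): offset=20
After 6 (seek(-14, END)): offset=15
After 7 (seek(0, SET)): offset=0
After 8 (read(3)): returned '1ZL', offset=3
After 9 (read(1)): returned 'W', offset=4
After 10 (tell()): offset=4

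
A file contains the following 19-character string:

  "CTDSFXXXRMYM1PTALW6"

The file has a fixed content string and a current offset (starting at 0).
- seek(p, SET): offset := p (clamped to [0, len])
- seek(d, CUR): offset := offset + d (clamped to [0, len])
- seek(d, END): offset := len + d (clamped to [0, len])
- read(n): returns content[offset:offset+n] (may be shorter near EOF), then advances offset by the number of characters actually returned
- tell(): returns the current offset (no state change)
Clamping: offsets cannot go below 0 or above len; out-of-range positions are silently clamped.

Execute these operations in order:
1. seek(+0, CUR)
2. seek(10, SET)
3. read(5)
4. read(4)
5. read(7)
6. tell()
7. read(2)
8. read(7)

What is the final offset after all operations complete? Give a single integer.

After 1 (seek(+0, CUR)): offset=0
After 2 (seek(10, SET)): offset=10
After 3 (read(5)): returned 'YM1PT', offset=15
After 4 (read(4)): returned 'ALW6', offset=19
After 5 (read(7)): returned '', offset=19
After 6 (tell()): offset=19
After 7 (read(2)): returned '', offset=19
After 8 (read(7)): returned '', offset=19

Answer: 19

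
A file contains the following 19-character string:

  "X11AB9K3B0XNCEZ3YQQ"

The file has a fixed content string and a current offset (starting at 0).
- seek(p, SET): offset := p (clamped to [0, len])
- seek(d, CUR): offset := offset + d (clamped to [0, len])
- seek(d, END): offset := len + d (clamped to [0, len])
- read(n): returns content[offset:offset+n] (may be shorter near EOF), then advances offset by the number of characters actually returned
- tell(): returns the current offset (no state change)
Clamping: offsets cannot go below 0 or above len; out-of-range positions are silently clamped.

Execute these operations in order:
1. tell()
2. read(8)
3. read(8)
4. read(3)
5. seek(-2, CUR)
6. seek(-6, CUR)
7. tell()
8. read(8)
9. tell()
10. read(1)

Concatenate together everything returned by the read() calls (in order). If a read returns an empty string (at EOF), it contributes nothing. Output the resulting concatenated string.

After 1 (tell()): offset=0
After 2 (read(8)): returned 'X11AB9K3', offset=8
After 3 (read(8)): returned 'B0XNCEZ3', offset=16
After 4 (read(3)): returned 'YQQ', offset=19
After 5 (seek(-2, CUR)): offset=17
After 6 (seek(-6, CUR)): offset=11
After 7 (tell()): offset=11
After 8 (read(8)): returned 'NCEZ3YQQ', offset=19
After 9 (tell()): offset=19
After 10 (read(1)): returned '', offset=19

Answer: X11AB9K3B0XNCEZ3YQQNCEZ3YQQ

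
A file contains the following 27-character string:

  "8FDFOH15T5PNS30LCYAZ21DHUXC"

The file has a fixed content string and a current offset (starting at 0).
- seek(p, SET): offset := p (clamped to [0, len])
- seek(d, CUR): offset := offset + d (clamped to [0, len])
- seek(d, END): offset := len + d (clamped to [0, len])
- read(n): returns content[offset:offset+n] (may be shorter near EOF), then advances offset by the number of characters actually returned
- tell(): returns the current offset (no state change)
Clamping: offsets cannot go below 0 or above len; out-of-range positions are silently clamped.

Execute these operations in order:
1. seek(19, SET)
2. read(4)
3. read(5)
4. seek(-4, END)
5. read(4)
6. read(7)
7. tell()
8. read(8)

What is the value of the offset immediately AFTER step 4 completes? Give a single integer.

Answer: 23

Derivation:
After 1 (seek(19, SET)): offset=19
After 2 (read(4)): returned 'Z21D', offset=23
After 3 (read(5)): returned 'HUXC', offset=27
After 4 (seek(-4, END)): offset=23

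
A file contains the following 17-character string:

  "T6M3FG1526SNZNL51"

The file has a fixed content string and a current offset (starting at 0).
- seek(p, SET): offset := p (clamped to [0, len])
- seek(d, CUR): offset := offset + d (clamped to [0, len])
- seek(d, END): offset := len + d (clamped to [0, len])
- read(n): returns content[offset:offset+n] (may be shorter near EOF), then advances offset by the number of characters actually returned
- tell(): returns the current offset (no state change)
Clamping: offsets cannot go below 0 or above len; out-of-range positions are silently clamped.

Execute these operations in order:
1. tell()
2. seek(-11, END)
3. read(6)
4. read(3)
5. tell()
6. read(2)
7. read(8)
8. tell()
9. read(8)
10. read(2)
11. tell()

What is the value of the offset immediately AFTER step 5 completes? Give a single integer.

Answer: 15

Derivation:
After 1 (tell()): offset=0
After 2 (seek(-11, END)): offset=6
After 3 (read(6)): returned '1526SN', offset=12
After 4 (read(3)): returned 'ZNL', offset=15
After 5 (tell()): offset=15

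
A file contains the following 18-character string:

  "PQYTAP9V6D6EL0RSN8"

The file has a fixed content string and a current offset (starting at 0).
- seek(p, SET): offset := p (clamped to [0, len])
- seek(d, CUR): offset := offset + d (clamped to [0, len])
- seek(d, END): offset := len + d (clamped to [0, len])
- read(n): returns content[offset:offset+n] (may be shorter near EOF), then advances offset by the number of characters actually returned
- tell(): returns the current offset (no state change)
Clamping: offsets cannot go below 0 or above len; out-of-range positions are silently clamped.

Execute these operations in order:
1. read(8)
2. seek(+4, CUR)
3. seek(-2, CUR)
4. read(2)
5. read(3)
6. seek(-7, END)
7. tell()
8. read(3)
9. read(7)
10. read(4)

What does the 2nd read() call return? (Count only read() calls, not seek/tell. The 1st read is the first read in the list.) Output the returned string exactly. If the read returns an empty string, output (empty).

Answer: 6E

Derivation:
After 1 (read(8)): returned 'PQYTAP9V', offset=8
After 2 (seek(+4, CUR)): offset=12
After 3 (seek(-2, CUR)): offset=10
After 4 (read(2)): returned '6E', offset=12
After 5 (read(3)): returned 'L0R', offset=15
After 6 (seek(-7, END)): offset=11
After 7 (tell()): offset=11
After 8 (read(3)): returned 'EL0', offset=14
After 9 (read(7)): returned 'RSN8', offset=18
After 10 (read(4)): returned '', offset=18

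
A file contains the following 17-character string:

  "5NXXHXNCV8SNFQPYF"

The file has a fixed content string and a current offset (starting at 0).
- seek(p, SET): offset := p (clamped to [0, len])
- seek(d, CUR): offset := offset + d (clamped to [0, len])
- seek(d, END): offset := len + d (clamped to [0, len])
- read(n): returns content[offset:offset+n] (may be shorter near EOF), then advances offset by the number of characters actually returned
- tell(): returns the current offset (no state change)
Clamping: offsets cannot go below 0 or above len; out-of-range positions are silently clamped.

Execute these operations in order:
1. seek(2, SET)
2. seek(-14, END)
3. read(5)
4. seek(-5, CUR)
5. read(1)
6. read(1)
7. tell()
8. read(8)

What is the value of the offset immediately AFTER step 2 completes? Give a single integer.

Answer: 3

Derivation:
After 1 (seek(2, SET)): offset=2
After 2 (seek(-14, END)): offset=3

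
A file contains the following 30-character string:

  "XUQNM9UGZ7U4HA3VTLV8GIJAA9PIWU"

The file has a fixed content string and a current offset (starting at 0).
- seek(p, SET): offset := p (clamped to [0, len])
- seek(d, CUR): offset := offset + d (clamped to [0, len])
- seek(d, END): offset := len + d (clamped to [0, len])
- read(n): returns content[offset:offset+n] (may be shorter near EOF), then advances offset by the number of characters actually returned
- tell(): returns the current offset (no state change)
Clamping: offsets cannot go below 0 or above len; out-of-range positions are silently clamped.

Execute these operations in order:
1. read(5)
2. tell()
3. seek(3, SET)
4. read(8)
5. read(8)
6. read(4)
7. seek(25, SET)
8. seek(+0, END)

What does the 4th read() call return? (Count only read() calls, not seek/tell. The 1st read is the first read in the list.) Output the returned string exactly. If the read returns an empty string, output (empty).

Answer: 8GIJ

Derivation:
After 1 (read(5)): returned 'XUQNM', offset=5
After 2 (tell()): offset=5
After 3 (seek(3, SET)): offset=3
After 4 (read(8)): returned 'NM9UGZ7U', offset=11
After 5 (read(8)): returned '4HA3VTLV', offset=19
After 6 (read(4)): returned '8GIJ', offset=23
After 7 (seek(25, SET)): offset=25
After 8 (seek(+0, END)): offset=30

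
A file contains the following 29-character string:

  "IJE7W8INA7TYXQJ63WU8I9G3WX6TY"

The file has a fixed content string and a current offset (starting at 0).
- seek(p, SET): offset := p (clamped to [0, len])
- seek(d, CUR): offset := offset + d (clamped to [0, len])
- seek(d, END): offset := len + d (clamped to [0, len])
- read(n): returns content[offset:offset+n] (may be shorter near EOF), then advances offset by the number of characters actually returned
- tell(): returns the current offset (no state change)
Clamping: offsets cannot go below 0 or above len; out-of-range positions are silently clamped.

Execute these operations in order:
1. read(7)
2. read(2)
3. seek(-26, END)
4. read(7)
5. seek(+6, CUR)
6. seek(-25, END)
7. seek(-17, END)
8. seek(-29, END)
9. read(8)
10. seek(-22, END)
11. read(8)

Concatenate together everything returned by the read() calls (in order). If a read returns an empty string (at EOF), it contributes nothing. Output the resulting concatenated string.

After 1 (read(7)): returned 'IJE7W8I', offset=7
After 2 (read(2)): returned 'NA', offset=9
After 3 (seek(-26, END)): offset=3
After 4 (read(7)): returned '7W8INA7', offset=10
After 5 (seek(+6, CUR)): offset=16
After 6 (seek(-25, END)): offset=4
After 7 (seek(-17, END)): offset=12
After 8 (seek(-29, END)): offset=0
After 9 (read(8)): returned 'IJE7W8IN', offset=8
After 10 (seek(-22, END)): offset=7
After 11 (read(8)): returned 'NA7TYXQJ', offset=15

Answer: IJE7W8INA7W8INA7IJE7W8INNA7TYXQJ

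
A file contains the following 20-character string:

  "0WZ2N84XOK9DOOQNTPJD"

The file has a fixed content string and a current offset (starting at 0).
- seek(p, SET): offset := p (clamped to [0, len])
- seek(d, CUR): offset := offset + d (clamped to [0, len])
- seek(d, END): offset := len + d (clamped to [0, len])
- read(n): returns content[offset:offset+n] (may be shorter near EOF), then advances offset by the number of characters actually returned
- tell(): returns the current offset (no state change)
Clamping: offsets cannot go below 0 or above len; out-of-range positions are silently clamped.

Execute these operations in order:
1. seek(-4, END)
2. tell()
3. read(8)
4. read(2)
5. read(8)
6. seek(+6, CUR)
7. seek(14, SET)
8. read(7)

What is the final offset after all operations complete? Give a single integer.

Answer: 20

Derivation:
After 1 (seek(-4, END)): offset=16
After 2 (tell()): offset=16
After 3 (read(8)): returned 'TPJD', offset=20
After 4 (read(2)): returned '', offset=20
After 5 (read(8)): returned '', offset=20
After 6 (seek(+6, CUR)): offset=20
After 7 (seek(14, SET)): offset=14
After 8 (read(7)): returned 'QNTPJD', offset=20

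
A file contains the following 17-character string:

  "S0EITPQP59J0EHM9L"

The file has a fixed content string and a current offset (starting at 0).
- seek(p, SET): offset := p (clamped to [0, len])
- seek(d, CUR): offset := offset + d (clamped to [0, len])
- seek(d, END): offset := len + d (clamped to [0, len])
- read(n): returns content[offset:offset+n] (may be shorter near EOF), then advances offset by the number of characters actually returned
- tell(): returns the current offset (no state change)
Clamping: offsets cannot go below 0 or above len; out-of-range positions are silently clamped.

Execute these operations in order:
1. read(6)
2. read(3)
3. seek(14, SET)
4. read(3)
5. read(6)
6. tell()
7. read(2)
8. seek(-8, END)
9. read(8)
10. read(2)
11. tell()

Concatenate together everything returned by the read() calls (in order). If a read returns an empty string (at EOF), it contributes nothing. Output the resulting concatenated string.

Answer: S0EITPQP5M9L9J0EHM9L

Derivation:
After 1 (read(6)): returned 'S0EITP', offset=6
After 2 (read(3)): returned 'QP5', offset=9
After 3 (seek(14, SET)): offset=14
After 4 (read(3)): returned 'M9L', offset=17
After 5 (read(6)): returned '', offset=17
After 6 (tell()): offset=17
After 7 (read(2)): returned '', offset=17
After 8 (seek(-8, END)): offset=9
After 9 (read(8)): returned '9J0EHM9L', offset=17
After 10 (read(2)): returned '', offset=17
After 11 (tell()): offset=17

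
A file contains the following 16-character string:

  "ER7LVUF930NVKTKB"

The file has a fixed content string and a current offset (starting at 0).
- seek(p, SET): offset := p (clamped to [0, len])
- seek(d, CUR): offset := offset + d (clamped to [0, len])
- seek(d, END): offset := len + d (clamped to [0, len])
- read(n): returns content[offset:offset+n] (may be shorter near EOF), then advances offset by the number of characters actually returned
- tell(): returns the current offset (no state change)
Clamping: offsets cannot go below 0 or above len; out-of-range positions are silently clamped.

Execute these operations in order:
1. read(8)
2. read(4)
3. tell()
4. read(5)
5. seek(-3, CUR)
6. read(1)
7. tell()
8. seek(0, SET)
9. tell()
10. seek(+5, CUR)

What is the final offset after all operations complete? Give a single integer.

After 1 (read(8)): returned 'ER7LVUF9', offset=8
After 2 (read(4)): returned '30NV', offset=12
After 3 (tell()): offset=12
After 4 (read(5)): returned 'KTKB', offset=16
After 5 (seek(-3, CUR)): offset=13
After 6 (read(1)): returned 'T', offset=14
After 7 (tell()): offset=14
After 8 (seek(0, SET)): offset=0
After 9 (tell()): offset=0
After 10 (seek(+5, CUR)): offset=5

Answer: 5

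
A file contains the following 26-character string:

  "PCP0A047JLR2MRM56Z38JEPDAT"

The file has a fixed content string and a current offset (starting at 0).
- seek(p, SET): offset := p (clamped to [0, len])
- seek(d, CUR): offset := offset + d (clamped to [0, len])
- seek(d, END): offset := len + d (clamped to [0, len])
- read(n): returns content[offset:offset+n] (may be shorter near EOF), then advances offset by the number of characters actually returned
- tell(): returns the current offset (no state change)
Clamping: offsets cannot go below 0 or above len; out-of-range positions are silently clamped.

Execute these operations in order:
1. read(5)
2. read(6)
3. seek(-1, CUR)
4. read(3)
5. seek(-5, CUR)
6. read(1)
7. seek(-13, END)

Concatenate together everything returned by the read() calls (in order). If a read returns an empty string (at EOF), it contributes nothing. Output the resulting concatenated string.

After 1 (read(5)): returned 'PCP0A', offset=5
After 2 (read(6)): returned '047JLR', offset=11
After 3 (seek(-1, CUR)): offset=10
After 4 (read(3)): returned 'R2M', offset=13
After 5 (seek(-5, CUR)): offset=8
After 6 (read(1)): returned 'J', offset=9
After 7 (seek(-13, END)): offset=13

Answer: PCP0A047JLRR2MJ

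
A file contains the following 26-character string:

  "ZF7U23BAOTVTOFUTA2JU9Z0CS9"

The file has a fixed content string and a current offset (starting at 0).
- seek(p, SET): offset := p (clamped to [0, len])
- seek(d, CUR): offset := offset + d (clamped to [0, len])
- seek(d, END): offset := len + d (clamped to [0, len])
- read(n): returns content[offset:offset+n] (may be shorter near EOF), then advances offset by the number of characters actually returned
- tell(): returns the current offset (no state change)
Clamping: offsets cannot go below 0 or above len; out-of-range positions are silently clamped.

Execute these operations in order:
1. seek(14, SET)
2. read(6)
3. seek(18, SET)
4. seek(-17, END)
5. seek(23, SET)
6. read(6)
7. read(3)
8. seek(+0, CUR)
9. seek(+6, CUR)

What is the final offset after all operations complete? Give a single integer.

After 1 (seek(14, SET)): offset=14
After 2 (read(6)): returned 'UTA2JU', offset=20
After 3 (seek(18, SET)): offset=18
After 4 (seek(-17, END)): offset=9
After 5 (seek(23, SET)): offset=23
After 6 (read(6)): returned 'CS9', offset=26
After 7 (read(3)): returned '', offset=26
After 8 (seek(+0, CUR)): offset=26
After 9 (seek(+6, CUR)): offset=26

Answer: 26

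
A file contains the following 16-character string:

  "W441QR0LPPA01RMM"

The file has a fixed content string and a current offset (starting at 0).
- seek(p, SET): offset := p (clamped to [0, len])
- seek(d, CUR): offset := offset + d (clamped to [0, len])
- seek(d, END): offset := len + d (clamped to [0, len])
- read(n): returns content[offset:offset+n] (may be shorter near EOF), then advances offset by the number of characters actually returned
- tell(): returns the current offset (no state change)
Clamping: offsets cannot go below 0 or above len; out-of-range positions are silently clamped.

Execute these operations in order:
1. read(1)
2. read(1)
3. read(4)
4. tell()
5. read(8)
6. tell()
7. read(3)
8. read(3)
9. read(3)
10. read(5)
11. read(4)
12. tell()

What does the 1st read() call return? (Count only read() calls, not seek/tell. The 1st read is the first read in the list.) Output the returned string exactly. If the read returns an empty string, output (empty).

Answer: W

Derivation:
After 1 (read(1)): returned 'W', offset=1
After 2 (read(1)): returned '4', offset=2
After 3 (read(4)): returned '41QR', offset=6
After 4 (tell()): offset=6
After 5 (read(8)): returned '0LPPA01R', offset=14
After 6 (tell()): offset=14
After 7 (read(3)): returned 'MM', offset=16
After 8 (read(3)): returned '', offset=16
After 9 (read(3)): returned '', offset=16
After 10 (read(5)): returned '', offset=16
After 11 (read(4)): returned '', offset=16
After 12 (tell()): offset=16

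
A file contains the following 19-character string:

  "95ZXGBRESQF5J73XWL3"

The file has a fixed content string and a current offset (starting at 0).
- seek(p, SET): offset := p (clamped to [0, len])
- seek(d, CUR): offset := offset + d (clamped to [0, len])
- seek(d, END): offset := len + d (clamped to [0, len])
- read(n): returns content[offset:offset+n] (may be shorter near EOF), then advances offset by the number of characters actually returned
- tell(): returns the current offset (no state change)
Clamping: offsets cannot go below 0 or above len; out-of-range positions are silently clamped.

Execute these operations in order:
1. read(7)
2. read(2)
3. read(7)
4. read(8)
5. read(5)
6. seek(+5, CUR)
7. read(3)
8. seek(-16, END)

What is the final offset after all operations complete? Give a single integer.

After 1 (read(7)): returned '95ZXGBR', offset=7
After 2 (read(2)): returned 'ES', offset=9
After 3 (read(7)): returned 'QF5J73X', offset=16
After 4 (read(8)): returned 'WL3', offset=19
After 5 (read(5)): returned '', offset=19
After 6 (seek(+5, CUR)): offset=19
After 7 (read(3)): returned '', offset=19
After 8 (seek(-16, END)): offset=3

Answer: 3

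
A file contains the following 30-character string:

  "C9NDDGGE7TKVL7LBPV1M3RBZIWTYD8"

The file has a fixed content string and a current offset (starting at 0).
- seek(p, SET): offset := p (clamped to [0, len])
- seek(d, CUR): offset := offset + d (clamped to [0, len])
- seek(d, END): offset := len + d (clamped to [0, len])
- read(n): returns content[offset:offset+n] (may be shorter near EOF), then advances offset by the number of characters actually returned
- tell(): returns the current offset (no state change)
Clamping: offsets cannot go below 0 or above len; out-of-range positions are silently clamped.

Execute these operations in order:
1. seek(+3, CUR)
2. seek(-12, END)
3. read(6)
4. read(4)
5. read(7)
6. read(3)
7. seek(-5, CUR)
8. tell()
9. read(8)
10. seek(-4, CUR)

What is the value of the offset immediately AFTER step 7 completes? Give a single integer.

Answer: 25

Derivation:
After 1 (seek(+3, CUR)): offset=3
After 2 (seek(-12, END)): offset=18
After 3 (read(6)): returned '1M3RBZ', offset=24
After 4 (read(4)): returned 'IWTY', offset=28
After 5 (read(7)): returned 'D8', offset=30
After 6 (read(3)): returned '', offset=30
After 7 (seek(-5, CUR)): offset=25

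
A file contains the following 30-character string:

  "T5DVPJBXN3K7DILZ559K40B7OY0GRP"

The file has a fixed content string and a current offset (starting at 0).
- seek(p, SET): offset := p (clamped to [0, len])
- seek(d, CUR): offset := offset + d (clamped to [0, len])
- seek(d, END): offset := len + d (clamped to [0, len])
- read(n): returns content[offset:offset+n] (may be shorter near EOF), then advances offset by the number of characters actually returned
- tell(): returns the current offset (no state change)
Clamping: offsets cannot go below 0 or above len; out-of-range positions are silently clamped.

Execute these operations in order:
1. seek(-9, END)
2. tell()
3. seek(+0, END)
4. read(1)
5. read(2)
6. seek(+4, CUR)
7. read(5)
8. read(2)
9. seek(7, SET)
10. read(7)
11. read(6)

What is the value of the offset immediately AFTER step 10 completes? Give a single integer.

Answer: 14

Derivation:
After 1 (seek(-9, END)): offset=21
After 2 (tell()): offset=21
After 3 (seek(+0, END)): offset=30
After 4 (read(1)): returned '', offset=30
After 5 (read(2)): returned '', offset=30
After 6 (seek(+4, CUR)): offset=30
After 7 (read(5)): returned '', offset=30
After 8 (read(2)): returned '', offset=30
After 9 (seek(7, SET)): offset=7
After 10 (read(7)): returned 'XN3K7DI', offset=14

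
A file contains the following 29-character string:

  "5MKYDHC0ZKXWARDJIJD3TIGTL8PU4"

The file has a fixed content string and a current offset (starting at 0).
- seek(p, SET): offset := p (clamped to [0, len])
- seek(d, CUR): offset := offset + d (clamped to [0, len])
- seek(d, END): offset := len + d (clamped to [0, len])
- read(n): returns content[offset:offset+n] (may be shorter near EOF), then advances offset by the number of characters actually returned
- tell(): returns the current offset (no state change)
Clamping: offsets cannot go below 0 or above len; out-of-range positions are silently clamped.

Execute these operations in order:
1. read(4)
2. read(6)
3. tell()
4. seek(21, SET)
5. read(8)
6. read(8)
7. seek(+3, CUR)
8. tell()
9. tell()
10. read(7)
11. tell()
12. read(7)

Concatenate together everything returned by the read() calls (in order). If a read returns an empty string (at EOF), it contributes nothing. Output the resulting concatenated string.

Answer: 5MKYDHC0ZKIGTL8PU4

Derivation:
After 1 (read(4)): returned '5MKY', offset=4
After 2 (read(6)): returned 'DHC0ZK', offset=10
After 3 (tell()): offset=10
After 4 (seek(21, SET)): offset=21
After 5 (read(8)): returned 'IGTL8PU4', offset=29
After 6 (read(8)): returned '', offset=29
After 7 (seek(+3, CUR)): offset=29
After 8 (tell()): offset=29
After 9 (tell()): offset=29
After 10 (read(7)): returned '', offset=29
After 11 (tell()): offset=29
After 12 (read(7)): returned '', offset=29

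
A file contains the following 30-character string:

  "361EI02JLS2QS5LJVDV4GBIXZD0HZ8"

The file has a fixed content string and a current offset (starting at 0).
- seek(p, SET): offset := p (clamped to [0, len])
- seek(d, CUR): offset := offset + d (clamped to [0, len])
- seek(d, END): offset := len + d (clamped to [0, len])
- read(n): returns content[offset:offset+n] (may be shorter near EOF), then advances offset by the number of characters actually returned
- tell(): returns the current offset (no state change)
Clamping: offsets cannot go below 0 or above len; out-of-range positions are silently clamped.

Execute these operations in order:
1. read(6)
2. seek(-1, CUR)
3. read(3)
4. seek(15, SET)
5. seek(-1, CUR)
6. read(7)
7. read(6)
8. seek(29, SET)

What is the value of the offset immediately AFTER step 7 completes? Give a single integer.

Answer: 27

Derivation:
After 1 (read(6)): returned '361EI0', offset=6
After 2 (seek(-1, CUR)): offset=5
After 3 (read(3)): returned '02J', offset=8
After 4 (seek(15, SET)): offset=15
After 5 (seek(-1, CUR)): offset=14
After 6 (read(7)): returned 'LJVDV4G', offset=21
After 7 (read(6)): returned 'BIXZD0', offset=27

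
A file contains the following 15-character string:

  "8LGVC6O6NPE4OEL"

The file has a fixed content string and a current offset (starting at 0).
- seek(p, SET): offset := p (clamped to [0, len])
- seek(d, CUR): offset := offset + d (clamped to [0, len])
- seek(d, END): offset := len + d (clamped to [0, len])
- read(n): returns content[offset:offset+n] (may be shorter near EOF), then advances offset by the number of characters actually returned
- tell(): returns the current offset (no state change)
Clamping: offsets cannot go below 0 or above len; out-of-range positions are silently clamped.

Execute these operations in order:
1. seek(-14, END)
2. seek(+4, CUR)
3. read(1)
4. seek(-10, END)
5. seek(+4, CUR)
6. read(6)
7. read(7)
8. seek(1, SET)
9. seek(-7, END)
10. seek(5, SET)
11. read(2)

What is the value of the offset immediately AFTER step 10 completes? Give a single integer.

After 1 (seek(-14, END)): offset=1
After 2 (seek(+4, CUR)): offset=5
After 3 (read(1)): returned '6', offset=6
After 4 (seek(-10, END)): offset=5
After 5 (seek(+4, CUR)): offset=9
After 6 (read(6)): returned 'PE4OEL', offset=15
After 7 (read(7)): returned '', offset=15
After 8 (seek(1, SET)): offset=1
After 9 (seek(-7, END)): offset=8
After 10 (seek(5, SET)): offset=5

Answer: 5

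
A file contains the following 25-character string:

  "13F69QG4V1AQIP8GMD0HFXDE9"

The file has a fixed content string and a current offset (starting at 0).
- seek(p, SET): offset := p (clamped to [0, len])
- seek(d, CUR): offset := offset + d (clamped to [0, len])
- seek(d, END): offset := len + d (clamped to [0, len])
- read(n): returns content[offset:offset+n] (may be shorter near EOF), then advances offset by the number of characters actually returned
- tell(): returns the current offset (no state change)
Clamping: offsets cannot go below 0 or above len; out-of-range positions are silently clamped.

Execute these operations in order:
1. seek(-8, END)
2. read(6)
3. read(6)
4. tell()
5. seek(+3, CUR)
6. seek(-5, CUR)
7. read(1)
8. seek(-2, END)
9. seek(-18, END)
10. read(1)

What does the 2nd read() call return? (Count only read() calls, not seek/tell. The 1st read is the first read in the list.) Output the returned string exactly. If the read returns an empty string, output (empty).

Answer: E9

Derivation:
After 1 (seek(-8, END)): offset=17
After 2 (read(6)): returned 'D0HFXD', offset=23
After 3 (read(6)): returned 'E9', offset=25
After 4 (tell()): offset=25
After 5 (seek(+3, CUR)): offset=25
After 6 (seek(-5, CUR)): offset=20
After 7 (read(1)): returned 'F', offset=21
After 8 (seek(-2, END)): offset=23
After 9 (seek(-18, END)): offset=7
After 10 (read(1)): returned '4', offset=8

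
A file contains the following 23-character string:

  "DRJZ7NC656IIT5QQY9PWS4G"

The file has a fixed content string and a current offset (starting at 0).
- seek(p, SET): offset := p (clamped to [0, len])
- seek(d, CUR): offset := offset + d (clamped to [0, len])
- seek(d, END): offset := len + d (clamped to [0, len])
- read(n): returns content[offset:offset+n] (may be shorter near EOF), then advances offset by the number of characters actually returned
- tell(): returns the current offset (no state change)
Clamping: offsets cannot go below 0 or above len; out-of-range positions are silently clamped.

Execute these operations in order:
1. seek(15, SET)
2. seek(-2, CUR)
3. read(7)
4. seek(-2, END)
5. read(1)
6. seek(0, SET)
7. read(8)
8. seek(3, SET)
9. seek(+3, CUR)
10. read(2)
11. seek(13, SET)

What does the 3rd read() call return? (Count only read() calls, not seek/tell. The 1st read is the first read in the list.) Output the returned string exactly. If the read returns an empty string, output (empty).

Answer: DRJZ7NC6

Derivation:
After 1 (seek(15, SET)): offset=15
After 2 (seek(-2, CUR)): offset=13
After 3 (read(7)): returned '5QQY9PW', offset=20
After 4 (seek(-2, END)): offset=21
After 5 (read(1)): returned '4', offset=22
After 6 (seek(0, SET)): offset=0
After 7 (read(8)): returned 'DRJZ7NC6', offset=8
After 8 (seek(3, SET)): offset=3
After 9 (seek(+3, CUR)): offset=6
After 10 (read(2)): returned 'C6', offset=8
After 11 (seek(13, SET)): offset=13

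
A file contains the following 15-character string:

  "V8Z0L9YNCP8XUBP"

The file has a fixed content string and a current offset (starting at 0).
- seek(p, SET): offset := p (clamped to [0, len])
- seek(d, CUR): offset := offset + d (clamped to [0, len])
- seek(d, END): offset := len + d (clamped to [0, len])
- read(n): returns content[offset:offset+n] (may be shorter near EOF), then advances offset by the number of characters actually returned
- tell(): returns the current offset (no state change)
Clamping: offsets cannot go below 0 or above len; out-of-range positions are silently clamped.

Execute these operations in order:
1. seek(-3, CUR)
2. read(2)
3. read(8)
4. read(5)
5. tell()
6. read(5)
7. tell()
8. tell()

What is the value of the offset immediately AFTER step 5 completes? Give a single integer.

After 1 (seek(-3, CUR)): offset=0
After 2 (read(2)): returned 'V8', offset=2
After 3 (read(8)): returned 'Z0L9YNCP', offset=10
After 4 (read(5)): returned '8XUBP', offset=15
After 5 (tell()): offset=15

Answer: 15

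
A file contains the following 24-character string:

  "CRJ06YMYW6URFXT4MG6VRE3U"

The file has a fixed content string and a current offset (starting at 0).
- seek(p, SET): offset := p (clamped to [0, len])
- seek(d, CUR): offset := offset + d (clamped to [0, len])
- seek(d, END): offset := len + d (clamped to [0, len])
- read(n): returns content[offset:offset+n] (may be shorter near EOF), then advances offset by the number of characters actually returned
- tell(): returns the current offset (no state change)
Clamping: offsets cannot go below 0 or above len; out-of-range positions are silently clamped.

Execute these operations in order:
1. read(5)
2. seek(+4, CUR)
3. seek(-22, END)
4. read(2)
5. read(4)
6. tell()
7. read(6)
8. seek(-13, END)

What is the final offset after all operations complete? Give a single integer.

Answer: 11

Derivation:
After 1 (read(5)): returned 'CRJ06', offset=5
After 2 (seek(+4, CUR)): offset=9
After 3 (seek(-22, END)): offset=2
After 4 (read(2)): returned 'J0', offset=4
After 5 (read(4)): returned '6YMY', offset=8
After 6 (tell()): offset=8
After 7 (read(6)): returned 'W6URFX', offset=14
After 8 (seek(-13, END)): offset=11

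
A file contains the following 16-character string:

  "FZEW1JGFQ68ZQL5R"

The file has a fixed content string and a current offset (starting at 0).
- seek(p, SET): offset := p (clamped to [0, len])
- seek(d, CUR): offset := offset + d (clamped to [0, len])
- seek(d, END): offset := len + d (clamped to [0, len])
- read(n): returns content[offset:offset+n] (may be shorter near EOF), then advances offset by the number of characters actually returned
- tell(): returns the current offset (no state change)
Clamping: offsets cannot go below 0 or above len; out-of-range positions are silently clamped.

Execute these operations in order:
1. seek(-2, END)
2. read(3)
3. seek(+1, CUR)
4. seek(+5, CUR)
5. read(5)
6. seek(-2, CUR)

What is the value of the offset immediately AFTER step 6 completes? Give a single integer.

Answer: 14

Derivation:
After 1 (seek(-2, END)): offset=14
After 2 (read(3)): returned '5R', offset=16
After 3 (seek(+1, CUR)): offset=16
After 4 (seek(+5, CUR)): offset=16
After 5 (read(5)): returned '', offset=16
After 6 (seek(-2, CUR)): offset=14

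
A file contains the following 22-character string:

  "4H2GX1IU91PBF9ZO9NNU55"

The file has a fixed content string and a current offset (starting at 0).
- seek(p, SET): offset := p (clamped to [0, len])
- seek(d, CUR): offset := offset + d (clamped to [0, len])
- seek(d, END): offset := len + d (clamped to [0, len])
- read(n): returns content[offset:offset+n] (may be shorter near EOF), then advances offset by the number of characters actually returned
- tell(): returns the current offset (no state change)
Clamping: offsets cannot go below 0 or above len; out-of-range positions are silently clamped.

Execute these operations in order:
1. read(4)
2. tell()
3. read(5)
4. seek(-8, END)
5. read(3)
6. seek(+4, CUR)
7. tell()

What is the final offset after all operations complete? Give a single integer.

After 1 (read(4)): returned '4H2G', offset=4
After 2 (tell()): offset=4
After 3 (read(5)): returned 'X1IU9', offset=9
After 4 (seek(-8, END)): offset=14
After 5 (read(3)): returned 'ZO9', offset=17
After 6 (seek(+4, CUR)): offset=21
After 7 (tell()): offset=21

Answer: 21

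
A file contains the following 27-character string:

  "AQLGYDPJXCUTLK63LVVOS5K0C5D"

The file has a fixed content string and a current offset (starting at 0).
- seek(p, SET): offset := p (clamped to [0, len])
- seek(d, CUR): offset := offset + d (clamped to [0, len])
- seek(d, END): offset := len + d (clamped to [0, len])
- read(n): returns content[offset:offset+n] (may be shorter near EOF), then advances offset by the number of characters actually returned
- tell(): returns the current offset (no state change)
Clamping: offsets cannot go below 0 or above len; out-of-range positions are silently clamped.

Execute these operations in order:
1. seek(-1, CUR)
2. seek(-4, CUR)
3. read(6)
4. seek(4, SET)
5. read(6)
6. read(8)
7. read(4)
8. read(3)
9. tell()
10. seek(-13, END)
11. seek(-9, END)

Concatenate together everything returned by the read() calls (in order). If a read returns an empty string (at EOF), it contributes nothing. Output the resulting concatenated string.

After 1 (seek(-1, CUR)): offset=0
After 2 (seek(-4, CUR)): offset=0
After 3 (read(6)): returned 'AQLGYD', offset=6
After 4 (seek(4, SET)): offset=4
After 5 (read(6)): returned 'YDPJXC', offset=10
After 6 (read(8)): returned 'UTLK63LV', offset=18
After 7 (read(4)): returned 'VOS5', offset=22
After 8 (read(3)): returned 'K0C', offset=25
After 9 (tell()): offset=25
After 10 (seek(-13, END)): offset=14
After 11 (seek(-9, END)): offset=18

Answer: AQLGYDYDPJXCUTLK63LVVOS5K0C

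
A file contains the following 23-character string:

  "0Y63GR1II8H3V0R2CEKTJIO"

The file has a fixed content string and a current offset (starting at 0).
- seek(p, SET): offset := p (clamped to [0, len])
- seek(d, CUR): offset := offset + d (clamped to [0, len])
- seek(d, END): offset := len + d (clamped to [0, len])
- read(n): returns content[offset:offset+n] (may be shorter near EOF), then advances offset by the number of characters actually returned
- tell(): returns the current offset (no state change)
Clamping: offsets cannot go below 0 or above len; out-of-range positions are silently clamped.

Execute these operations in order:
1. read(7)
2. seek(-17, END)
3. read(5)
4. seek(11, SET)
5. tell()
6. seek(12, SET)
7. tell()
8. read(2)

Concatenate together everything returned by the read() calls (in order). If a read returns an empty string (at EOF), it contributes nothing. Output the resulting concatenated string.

Answer: 0Y63GR11II8HV0

Derivation:
After 1 (read(7)): returned '0Y63GR1', offset=7
After 2 (seek(-17, END)): offset=6
After 3 (read(5)): returned '1II8H', offset=11
After 4 (seek(11, SET)): offset=11
After 5 (tell()): offset=11
After 6 (seek(12, SET)): offset=12
After 7 (tell()): offset=12
After 8 (read(2)): returned 'V0', offset=14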